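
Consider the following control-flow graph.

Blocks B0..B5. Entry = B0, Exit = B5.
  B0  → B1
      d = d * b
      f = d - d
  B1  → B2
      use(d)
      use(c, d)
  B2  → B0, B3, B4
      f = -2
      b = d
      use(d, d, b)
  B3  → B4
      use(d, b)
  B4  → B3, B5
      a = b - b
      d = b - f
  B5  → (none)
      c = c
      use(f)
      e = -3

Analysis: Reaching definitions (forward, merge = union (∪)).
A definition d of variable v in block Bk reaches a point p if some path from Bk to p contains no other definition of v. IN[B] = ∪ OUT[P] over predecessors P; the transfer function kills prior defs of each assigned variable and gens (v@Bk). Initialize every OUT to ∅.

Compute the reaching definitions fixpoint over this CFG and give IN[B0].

Answer: {b@B2, d@B0, f@B2}

Working:
Per-block solution:
  B0: | IN={b@B2, d@B0, f@B2} | OUT={b@B2, d@B0, f@B0}
  B1: | IN={b@B2, d@B0, f@B0} | OUT={b@B2, d@B0, f@B0}
  B2: | IN={b@B2, d@B0, f@B0} | OUT={b@B2, d@B0, f@B2}
  B3: | IN={a@B4, b@B2, d@B0, d@B4, f@B2} | OUT={a@B4, b@B2, d@B0, d@B4, f@B2}
  B4: | IN={a@B4, b@B2, d@B0, d@B4, f@B2} | OUT={a@B4, b@B2, d@B4, f@B2}
  B5: | IN={a@B4, b@B2, d@B4, f@B2} | OUT={a@B4, b@B2, c@B5, d@B4, e@B5, f@B2}

Merge at B0 (entry node, so the boundary value {} is joined with the incoming edge(s)): IN[B0] = {} ⊔ OUT[B2] = {b@B2, d@B0, f@B2}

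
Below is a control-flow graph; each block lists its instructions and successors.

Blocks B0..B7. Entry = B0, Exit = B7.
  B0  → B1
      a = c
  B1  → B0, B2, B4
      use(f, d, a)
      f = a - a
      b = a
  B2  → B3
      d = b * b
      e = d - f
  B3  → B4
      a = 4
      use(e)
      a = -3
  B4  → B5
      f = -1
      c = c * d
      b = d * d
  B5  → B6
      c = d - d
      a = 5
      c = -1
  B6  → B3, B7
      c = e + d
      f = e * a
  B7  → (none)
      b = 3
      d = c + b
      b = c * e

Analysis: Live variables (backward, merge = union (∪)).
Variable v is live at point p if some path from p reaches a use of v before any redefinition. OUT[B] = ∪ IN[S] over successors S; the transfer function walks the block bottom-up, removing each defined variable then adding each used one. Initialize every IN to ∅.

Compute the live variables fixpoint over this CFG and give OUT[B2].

Answer: {c, d, e}

Trace:
Fixpoint table:
  B0: | IN={c, d, e, f} | OUT={a, c, d, e, f}
  B1: | IN={a, c, d, e, f} | OUT={b, c, d, e, f}
  B2: | IN={b, c, f} | OUT={c, d, e}
  B3: | IN={c, d, e} | OUT={c, d, e}
  B4: | IN={c, d, e} | OUT={d, e}
  B5: | IN={d, e} | OUT={a, d, e}
  B6: | IN={a, d, e} | OUT={c, d, e}
  B7: | IN={c, e} | OUT={}

Merge at B2: OUT[B2] = IN[B3] = {c, d, e}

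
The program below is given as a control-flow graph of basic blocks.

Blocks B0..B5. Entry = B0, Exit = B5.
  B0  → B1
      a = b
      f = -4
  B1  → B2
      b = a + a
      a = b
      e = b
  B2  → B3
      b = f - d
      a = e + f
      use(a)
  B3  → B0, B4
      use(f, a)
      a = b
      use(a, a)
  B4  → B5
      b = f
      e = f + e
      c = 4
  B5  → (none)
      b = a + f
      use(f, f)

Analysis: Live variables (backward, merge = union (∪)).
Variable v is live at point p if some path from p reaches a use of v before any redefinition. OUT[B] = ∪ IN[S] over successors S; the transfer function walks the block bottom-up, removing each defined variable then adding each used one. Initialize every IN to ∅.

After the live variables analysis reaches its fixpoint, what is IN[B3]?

Fixpoint table:
  B0:  IN={b, d}  OUT={a, d, f}
  B1:  IN={a, d, f}  OUT={d, e, f}
  B2:  IN={d, e, f}  OUT={a, b, d, e, f}
  B3:  IN={a, b, d, e, f}  OUT={a, b, d, e, f}
  B4:  IN={a, e, f}  OUT={a, f}
  B5:  IN={a, f}  OUT={}

Merge at B3: OUT[B3] = IN[B0] ⊔ IN[B4] = {a, b, d, e, f}
Applying B3's transfer function to that OUT value gives IN[B3] (row B3 above).

Answer: {a, b, d, e, f}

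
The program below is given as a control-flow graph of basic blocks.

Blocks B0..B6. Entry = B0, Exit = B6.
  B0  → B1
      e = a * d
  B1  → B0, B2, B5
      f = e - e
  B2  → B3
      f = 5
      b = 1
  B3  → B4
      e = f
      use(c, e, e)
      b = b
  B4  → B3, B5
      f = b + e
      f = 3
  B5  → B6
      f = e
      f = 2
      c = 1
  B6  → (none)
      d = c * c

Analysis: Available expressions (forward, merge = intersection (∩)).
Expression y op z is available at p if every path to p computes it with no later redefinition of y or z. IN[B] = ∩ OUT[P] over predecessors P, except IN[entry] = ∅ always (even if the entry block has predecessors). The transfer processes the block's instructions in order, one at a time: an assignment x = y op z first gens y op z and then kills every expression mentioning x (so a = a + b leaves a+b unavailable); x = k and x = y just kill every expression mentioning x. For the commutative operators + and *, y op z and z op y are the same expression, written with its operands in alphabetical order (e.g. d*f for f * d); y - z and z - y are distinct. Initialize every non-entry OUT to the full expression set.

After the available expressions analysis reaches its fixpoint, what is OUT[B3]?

Converged values:
  B0:   IN={}   OUT={a*d}
  B1:   IN={a*d}   OUT={a*d, e-e}
  B2:   IN={a*d, e-e}   OUT={a*d, e-e}
  B3:   IN={a*d}   OUT={a*d}
  B4:   IN={a*d}   OUT={a*d, b+e}
  B5:   IN={a*d}   OUT={a*d}
  B6:   IN={a*d}   OUT={c*c}

Merge at B3: IN[B3] = OUT[B2] ∩ OUT[B4] = {a*d}
Applying B3's transfer function to that IN value gives OUT[B3] (row B3 above).

Answer: {a*d}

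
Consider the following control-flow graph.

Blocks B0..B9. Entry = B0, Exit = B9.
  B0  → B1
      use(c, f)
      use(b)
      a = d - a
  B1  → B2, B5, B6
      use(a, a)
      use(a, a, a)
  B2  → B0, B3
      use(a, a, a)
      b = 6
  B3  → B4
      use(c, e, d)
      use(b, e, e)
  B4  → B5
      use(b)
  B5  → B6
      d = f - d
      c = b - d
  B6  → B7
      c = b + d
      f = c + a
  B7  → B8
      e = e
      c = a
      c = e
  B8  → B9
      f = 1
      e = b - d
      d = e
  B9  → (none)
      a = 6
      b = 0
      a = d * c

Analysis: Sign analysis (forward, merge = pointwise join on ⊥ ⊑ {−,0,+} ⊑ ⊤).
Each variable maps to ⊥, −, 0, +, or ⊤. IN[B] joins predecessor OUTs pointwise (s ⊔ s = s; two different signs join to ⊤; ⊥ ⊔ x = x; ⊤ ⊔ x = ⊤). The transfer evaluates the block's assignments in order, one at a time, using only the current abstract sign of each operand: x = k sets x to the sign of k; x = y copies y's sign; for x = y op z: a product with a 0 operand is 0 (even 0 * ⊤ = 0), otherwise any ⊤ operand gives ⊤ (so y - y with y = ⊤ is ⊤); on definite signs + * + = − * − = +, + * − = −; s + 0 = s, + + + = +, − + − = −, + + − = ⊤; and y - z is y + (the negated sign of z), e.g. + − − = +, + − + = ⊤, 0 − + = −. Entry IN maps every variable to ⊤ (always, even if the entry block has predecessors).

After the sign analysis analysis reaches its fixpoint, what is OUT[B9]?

Answer: {a: ⊤, b: 0, c: ⊤, d: ⊤, e: ⊤, f: +}

Derivation:
Per-block solution:
  B0:   IN=(all ⊤)   OUT=(all ⊤)
  B1:   IN=(all ⊤)   OUT=(all ⊤)
  B2:   IN=(all ⊤)   OUT={b:+; rest ⊤}
  B3:   IN={b:+; rest ⊤}   OUT={b:+; rest ⊤}
  B4:   IN={b:+; rest ⊤}   OUT={b:+; rest ⊤}
  B5:   IN=(all ⊤)   OUT=(all ⊤)
  B6:   IN=(all ⊤)   OUT=(all ⊤)
  B7:   IN=(all ⊤)   OUT=(all ⊤)
  B8:   IN=(all ⊤)   OUT={f:+; rest ⊤}
  B9:   IN={f:+; rest ⊤}   OUT={b:0, f:+; rest ⊤}

Merge at B9: IN[B9] = OUT[B8] = {a: ⊤, b: ⊤, c: ⊤, d: ⊤, e: ⊤, f: +}
Applying B9's transfer function to that IN value gives OUT[B9] (row B9 above).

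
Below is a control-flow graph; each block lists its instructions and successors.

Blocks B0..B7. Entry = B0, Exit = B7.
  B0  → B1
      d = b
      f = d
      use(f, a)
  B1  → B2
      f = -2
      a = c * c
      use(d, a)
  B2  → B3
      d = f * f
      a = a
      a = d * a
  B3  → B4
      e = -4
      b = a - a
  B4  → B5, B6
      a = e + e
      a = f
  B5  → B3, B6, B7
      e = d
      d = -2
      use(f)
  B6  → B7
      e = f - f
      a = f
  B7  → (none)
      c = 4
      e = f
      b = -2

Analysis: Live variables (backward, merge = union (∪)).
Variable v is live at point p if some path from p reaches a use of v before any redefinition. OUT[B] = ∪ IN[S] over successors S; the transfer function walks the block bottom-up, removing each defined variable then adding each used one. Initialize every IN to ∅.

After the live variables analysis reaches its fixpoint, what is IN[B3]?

Answer: {a, d, f}

Working:
Converged values:
  B0: | IN={a, b, c} | OUT={c, d}
  B1: | IN={c, d} | OUT={a, f}
  B2: | IN={a, f} | OUT={a, d, f}
  B3: | IN={a, d, f} | OUT={d, e, f}
  B4: | IN={d, e, f} | OUT={a, d, f}
  B5: | IN={a, d, f} | OUT={a, d, f}
  B6: | IN={f} | OUT={f}
  B7: | IN={f} | OUT={}

Merge at B3: OUT[B3] = IN[B4] = {d, e, f}
Applying B3's transfer function to that OUT value gives IN[B3] (row B3 above).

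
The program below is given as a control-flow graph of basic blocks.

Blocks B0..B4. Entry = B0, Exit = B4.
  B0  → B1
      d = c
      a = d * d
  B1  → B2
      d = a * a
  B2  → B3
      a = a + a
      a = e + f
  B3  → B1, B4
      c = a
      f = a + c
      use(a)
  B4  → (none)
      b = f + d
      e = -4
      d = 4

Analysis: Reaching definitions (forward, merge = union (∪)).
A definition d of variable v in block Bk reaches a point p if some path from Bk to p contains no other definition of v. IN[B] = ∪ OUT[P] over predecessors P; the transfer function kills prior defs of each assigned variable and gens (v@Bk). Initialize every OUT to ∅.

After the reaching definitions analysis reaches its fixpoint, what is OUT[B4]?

Answer: {a@B2, b@B4, c@B3, d@B4, e@B4, f@B3}

Working:
Per-block solution:
  B0:  IN={}  OUT={a@B0, d@B0}
  B1:  IN={a@B0, a@B2, c@B3, d@B0, d@B1, f@B3}  OUT={a@B0, a@B2, c@B3, d@B1, f@B3}
  B2:  IN={a@B0, a@B2, c@B3, d@B1, f@B3}  OUT={a@B2, c@B3, d@B1, f@B3}
  B3:  IN={a@B2, c@B3, d@B1, f@B3}  OUT={a@B2, c@B3, d@B1, f@B3}
  B4:  IN={a@B2, c@B3, d@B1, f@B3}  OUT={a@B2, b@B4, c@B3, d@B4, e@B4, f@B3}

Merge at B4: IN[B4] = OUT[B3] = {a@B2, c@B3, d@B1, f@B3}
Applying B4's transfer function to that IN value gives OUT[B4] (row B4 above).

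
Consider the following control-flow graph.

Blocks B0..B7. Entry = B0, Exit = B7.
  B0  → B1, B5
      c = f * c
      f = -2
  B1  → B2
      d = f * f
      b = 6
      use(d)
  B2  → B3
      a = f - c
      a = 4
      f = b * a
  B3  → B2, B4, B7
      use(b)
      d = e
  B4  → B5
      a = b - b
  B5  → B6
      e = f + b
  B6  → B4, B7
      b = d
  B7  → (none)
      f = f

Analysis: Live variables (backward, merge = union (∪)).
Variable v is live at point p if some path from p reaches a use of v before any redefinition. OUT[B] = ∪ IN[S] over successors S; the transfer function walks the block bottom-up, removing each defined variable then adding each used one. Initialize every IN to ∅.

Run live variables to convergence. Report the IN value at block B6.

Answer: {d, f}

Trace:
Per-block solution:
  B0:   IN={b, c, d, e, f}   OUT={b, c, d, e, f}
  B1:   IN={c, e, f}   OUT={b, c, e, f}
  B2:   IN={b, c, e, f}   OUT={b, c, e, f}
  B3:   IN={b, c, e, f}   OUT={b, c, d, e, f}
  B4:   IN={b, d, f}   OUT={b, d, f}
  B5:   IN={b, d, f}   OUT={d, f}
  B6:   IN={d, f}   OUT={b, d, f}
  B7:   IN={f}   OUT={}

Merge at B6: OUT[B6] = IN[B4] ⊔ IN[B7] = {b, d, f}
Applying B6's transfer function to that OUT value gives IN[B6] (row B6 above).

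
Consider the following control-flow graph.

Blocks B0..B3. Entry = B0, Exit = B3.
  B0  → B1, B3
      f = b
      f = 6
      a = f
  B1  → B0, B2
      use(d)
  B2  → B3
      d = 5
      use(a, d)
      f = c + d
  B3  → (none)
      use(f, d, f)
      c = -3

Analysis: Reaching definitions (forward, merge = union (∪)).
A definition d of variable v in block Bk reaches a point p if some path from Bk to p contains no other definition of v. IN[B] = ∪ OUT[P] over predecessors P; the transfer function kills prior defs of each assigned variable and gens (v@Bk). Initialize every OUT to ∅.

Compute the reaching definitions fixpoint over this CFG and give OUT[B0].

Answer: {a@B0, f@B0}

Derivation:
Fixpoint table:
  B0:   IN={a@B0, f@B0}   OUT={a@B0, f@B0}
  B1:   IN={a@B0, f@B0}   OUT={a@B0, f@B0}
  B2:   IN={a@B0, f@B0}   OUT={a@B0, d@B2, f@B2}
  B3:   IN={a@B0, d@B2, f@B0, f@B2}   OUT={a@B0, c@B3, d@B2, f@B0, f@B2}

Merge at B0 (entry node, so the boundary value {} is joined with the incoming edge(s)): IN[B0] = {} ⊔ OUT[B1] = {a@B0, f@B0}
Applying B0's transfer function to that IN value gives OUT[B0] (row B0 above).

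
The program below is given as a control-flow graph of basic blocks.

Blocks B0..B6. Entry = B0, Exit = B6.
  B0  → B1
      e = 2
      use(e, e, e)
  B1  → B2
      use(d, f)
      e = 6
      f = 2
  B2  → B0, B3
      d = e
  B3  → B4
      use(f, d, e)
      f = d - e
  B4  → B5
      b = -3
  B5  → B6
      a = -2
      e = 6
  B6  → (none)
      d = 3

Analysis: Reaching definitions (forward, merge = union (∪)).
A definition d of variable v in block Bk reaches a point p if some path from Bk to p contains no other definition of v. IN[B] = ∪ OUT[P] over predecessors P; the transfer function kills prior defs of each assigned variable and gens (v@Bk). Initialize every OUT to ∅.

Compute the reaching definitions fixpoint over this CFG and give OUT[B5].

Fixpoint table:
  B0:  IN={d@B2, e@B1, f@B1}  OUT={d@B2, e@B0, f@B1}
  B1:  IN={d@B2, e@B0, f@B1}  OUT={d@B2, e@B1, f@B1}
  B2:  IN={d@B2, e@B1, f@B1}  OUT={d@B2, e@B1, f@B1}
  B3:  IN={d@B2, e@B1, f@B1}  OUT={d@B2, e@B1, f@B3}
  B4:  IN={d@B2, e@B1, f@B3}  OUT={b@B4, d@B2, e@B1, f@B3}
  B5:  IN={b@B4, d@B2, e@B1, f@B3}  OUT={a@B5, b@B4, d@B2, e@B5, f@B3}
  B6:  IN={a@B5, b@B4, d@B2, e@B5, f@B3}  OUT={a@B5, b@B4, d@B6, e@B5, f@B3}

Merge at B5: IN[B5] = OUT[B4] = {b@B4, d@B2, e@B1, f@B3}
Applying B5's transfer function to that IN value gives OUT[B5] (row B5 above).

Answer: {a@B5, b@B4, d@B2, e@B5, f@B3}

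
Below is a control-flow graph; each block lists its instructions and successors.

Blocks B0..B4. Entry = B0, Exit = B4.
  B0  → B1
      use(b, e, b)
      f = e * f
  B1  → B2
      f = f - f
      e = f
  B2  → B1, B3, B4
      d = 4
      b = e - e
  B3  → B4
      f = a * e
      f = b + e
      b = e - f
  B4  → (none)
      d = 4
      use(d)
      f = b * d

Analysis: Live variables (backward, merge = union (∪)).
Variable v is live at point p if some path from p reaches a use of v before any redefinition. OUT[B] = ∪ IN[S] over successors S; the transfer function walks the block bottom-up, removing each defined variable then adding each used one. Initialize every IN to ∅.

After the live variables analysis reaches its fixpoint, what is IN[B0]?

Answer: {a, b, e, f}

Trace:
Per-block solution:
  B0:  IN={a, b, e, f}  OUT={a, f}
  B1:  IN={a, f}  OUT={a, e, f}
  B2:  IN={a, e, f}  OUT={a, b, e, f}
  B3:  IN={a, b, e}  OUT={b}
  B4:  IN={b}  OUT={}

Merge at B0: OUT[B0] = IN[B1] = {a, f}
Applying B0's transfer function to that OUT value gives IN[B0] (row B0 above).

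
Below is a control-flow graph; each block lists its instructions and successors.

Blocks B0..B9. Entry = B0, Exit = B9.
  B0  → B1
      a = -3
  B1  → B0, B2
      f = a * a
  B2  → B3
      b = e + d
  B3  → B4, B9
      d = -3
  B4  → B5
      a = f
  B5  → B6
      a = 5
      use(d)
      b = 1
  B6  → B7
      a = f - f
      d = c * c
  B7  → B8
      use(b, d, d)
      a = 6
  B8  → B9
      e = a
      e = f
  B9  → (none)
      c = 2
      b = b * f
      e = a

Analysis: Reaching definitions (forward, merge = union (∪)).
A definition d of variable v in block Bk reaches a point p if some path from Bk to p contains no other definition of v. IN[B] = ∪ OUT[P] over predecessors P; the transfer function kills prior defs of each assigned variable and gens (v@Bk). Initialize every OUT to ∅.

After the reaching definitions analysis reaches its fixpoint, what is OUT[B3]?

Answer: {a@B0, b@B2, d@B3, f@B1}

Working:
Fixpoint table:
  B0:  IN={a@B0, f@B1}  OUT={a@B0, f@B1}
  B1:  IN={a@B0, f@B1}  OUT={a@B0, f@B1}
  B2:  IN={a@B0, f@B1}  OUT={a@B0, b@B2, f@B1}
  B3:  IN={a@B0, b@B2, f@B1}  OUT={a@B0, b@B2, d@B3, f@B1}
  B4:  IN={a@B0, b@B2, d@B3, f@B1}  OUT={a@B4, b@B2, d@B3, f@B1}
  B5:  IN={a@B4, b@B2, d@B3, f@B1}  OUT={a@B5, b@B5, d@B3, f@B1}
  B6:  IN={a@B5, b@B5, d@B3, f@B1}  OUT={a@B6, b@B5, d@B6, f@B1}
  B7:  IN={a@B6, b@B5, d@B6, f@B1}  OUT={a@B7, b@B5, d@B6, f@B1}
  B8:  IN={a@B7, b@B5, d@B6, f@B1}  OUT={a@B7, b@B5, d@B6, e@B8, f@B1}
  B9:  IN={a@B0, a@B7, b@B2, b@B5, d@B3, d@B6, e@B8, f@B1}  OUT={a@B0, a@B7, b@B9, c@B9, d@B3, d@B6, e@B9, f@B1}

Merge at B3: IN[B3] = OUT[B2] = {a@B0, b@B2, f@B1}
Applying B3's transfer function to that IN value gives OUT[B3] (row B3 above).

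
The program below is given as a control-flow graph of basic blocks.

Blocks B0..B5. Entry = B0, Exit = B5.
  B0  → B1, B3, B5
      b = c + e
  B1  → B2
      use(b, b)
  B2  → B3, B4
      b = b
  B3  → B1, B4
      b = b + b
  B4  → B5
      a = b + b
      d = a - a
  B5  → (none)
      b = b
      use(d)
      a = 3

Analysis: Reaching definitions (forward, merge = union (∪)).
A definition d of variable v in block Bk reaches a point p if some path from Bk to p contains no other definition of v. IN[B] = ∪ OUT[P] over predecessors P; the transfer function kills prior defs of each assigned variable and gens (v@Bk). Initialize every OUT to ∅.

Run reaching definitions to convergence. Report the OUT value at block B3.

Answer: {b@B3}

Derivation:
Fixpoint table:
  B0:  IN={}  OUT={b@B0}
  B1:  IN={b@B0, b@B3}  OUT={b@B0, b@B3}
  B2:  IN={b@B0, b@B3}  OUT={b@B2}
  B3:  IN={b@B0, b@B2}  OUT={b@B3}
  B4:  IN={b@B2, b@B3}  OUT={a@B4, b@B2, b@B3, d@B4}
  B5:  IN={a@B4, b@B0, b@B2, b@B3, d@B4}  OUT={a@B5, b@B5, d@B4}

Merge at B3: IN[B3] = OUT[B0] ⊔ OUT[B2] = {b@B0, b@B2}
Applying B3's transfer function to that IN value gives OUT[B3] (row B3 above).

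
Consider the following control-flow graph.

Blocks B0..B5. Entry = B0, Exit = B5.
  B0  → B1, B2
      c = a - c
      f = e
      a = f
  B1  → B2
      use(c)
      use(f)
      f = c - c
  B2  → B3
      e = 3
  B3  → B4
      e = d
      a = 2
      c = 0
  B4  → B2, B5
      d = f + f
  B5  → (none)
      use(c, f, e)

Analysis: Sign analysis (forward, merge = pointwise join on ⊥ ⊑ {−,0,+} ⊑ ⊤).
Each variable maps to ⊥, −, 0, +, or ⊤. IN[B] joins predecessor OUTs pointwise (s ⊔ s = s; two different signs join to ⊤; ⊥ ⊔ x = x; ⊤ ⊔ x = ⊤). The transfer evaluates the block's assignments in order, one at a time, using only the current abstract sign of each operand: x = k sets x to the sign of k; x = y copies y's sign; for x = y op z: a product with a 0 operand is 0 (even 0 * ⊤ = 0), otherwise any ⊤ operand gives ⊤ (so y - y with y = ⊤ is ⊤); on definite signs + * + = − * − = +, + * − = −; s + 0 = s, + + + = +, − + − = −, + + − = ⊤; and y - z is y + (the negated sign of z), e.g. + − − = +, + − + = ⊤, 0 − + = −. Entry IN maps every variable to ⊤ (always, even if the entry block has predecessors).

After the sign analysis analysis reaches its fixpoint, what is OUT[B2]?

Answer: {a: ⊤, b: ⊤, c: ⊤, d: ⊤, e: +, f: ⊤}

Trace:
Fixpoint table:
  B0:  IN=(all ⊤)  OUT=(all ⊤)
  B1:  IN=(all ⊤)  OUT=(all ⊤)
  B2:  IN=(all ⊤)  OUT={e:+; rest ⊤}
  B3:  IN={e:+; rest ⊤}  OUT={a:+, c:0; rest ⊤}
  B4:  IN={a:+, c:0; rest ⊤}  OUT={a:+, c:0; rest ⊤}
  B5:  IN={a:+, c:0; rest ⊤}  OUT={a:+, c:0; rest ⊤}

Merge at B2: IN[B2] = OUT[B0] ⊔ OUT[B1] ⊔ OUT[B4] = {a: ⊤, b: ⊤, c: ⊤, d: ⊤, e: ⊤, f: ⊤}
Applying B2's transfer function to that IN value gives OUT[B2] (row B2 above).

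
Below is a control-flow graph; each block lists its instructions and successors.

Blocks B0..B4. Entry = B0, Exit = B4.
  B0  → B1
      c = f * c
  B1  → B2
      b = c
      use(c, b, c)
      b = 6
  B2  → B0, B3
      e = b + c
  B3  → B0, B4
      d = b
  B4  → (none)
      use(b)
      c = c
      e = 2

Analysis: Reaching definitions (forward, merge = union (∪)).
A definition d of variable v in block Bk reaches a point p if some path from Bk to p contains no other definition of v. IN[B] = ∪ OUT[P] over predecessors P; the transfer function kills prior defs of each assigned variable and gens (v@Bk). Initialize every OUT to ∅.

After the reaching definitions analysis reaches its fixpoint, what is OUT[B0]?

Converged values:
  B0: | IN={b@B1, c@B0, d@B3, e@B2} | OUT={b@B1, c@B0, d@B3, e@B2}
  B1: | IN={b@B1, c@B0, d@B3, e@B2} | OUT={b@B1, c@B0, d@B3, e@B2}
  B2: | IN={b@B1, c@B0, d@B3, e@B2} | OUT={b@B1, c@B0, d@B3, e@B2}
  B3: | IN={b@B1, c@B0, d@B3, e@B2} | OUT={b@B1, c@B0, d@B3, e@B2}
  B4: | IN={b@B1, c@B0, d@B3, e@B2} | OUT={b@B1, c@B4, d@B3, e@B4}

Merge at B0 (entry node, so the boundary value {} is joined with the incoming edge(s)): IN[B0] = {} ⊔ OUT[B2] ⊔ OUT[B3] = {b@B1, c@B0, d@B3, e@B2}
Applying B0's transfer function to that IN value gives OUT[B0] (row B0 above).

Answer: {b@B1, c@B0, d@B3, e@B2}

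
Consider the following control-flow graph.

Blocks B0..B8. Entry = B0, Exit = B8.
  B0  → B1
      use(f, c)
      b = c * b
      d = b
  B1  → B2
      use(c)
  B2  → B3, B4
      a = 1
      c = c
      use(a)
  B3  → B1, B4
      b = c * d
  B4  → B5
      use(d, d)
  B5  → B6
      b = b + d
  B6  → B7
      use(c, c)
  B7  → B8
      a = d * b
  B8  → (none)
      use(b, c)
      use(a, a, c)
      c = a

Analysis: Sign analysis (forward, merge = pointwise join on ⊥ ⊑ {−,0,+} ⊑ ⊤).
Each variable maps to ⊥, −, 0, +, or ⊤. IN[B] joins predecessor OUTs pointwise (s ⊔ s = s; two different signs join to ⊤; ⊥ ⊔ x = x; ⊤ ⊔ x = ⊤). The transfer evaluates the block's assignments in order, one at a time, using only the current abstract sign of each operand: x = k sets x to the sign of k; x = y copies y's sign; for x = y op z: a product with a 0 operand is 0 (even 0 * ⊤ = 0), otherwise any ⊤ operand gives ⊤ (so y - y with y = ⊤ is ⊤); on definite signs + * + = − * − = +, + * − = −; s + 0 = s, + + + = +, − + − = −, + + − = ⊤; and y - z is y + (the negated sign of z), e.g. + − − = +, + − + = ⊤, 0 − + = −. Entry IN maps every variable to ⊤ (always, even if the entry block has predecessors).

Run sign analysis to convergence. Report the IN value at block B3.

Answer: {a: +, b: ⊤, c: ⊤, d: ⊤, e: ⊤, f: ⊤}

Trace:
Converged values:
  B0:  IN=(all ⊤)  OUT=(all ⊤)
  B1:  IN=(all ⊤)  OUT=(all ⊤)
  B2:  IN=(all ⊤)  OUT={a:+; rest ⊤}
  B3:  IN={a:+; rest ⊤}  OUT={a:+; rest ⊤}
  B4:  IN={a:+; rest ⊤}  OUT={a:+; rest ⊤}
  B5:  IN={a:+; rest ⊤}  OUT={a:+; rest ⊤}
  B6:  IN={a:+; rest ⊤}  OUT={a:+; rest ⊤}
  B7:  IN={a:+; rest ⊤}  OUT=(all ⊤)
  B8:  IN=(all ⊤)  OUT=(all ⊤)

Merge at B3: IN[B3] = OUT[B2] = {a: +, b: ⊤, c: ⊤, d: ⊤, e: ⊤, f: ⊤}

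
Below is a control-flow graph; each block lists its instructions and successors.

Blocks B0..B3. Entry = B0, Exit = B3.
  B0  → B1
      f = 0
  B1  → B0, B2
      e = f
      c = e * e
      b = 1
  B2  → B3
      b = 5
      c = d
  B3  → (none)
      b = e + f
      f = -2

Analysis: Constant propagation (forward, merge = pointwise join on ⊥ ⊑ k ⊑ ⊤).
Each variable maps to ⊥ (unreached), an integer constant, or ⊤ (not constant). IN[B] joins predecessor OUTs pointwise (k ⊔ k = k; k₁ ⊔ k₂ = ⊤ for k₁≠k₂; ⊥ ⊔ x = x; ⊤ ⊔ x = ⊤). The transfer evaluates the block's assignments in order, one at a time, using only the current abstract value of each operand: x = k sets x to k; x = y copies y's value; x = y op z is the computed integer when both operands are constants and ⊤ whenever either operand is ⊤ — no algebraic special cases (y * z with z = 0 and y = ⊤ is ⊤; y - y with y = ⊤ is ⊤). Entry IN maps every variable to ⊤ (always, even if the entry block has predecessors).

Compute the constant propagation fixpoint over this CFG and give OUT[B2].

Converged values:
  B0: | IN=(all ⊤) | OUT={f:0; rest ⊤}
  B1: | IN={f:0; rest ⊤} | OUT={b:1, c:0, e:0, f:0; rest ⊤}
  B2: | IN={b:1, c:0, e:0, f:0; rest ⊤} | OUT={b:5, e:0, f:0; rest ⊤}
  B3: | IN={b:5, e:0, f:0; rest ⊤} | OUT={b:0, e:0, f:-2; rest ⊤}

Merge at B2: IN[B2] = OUT[B1] = {a: ⊤, b: 1, c: 0, d: ⊤, e: 0, f: 0}
Applying B2's transfer function to that IN value gives OUT[B2] (row B2 above).

Answer: {a: ⊤, b: 5, c: ⊤, d: ⊤, e: 0, f: 0}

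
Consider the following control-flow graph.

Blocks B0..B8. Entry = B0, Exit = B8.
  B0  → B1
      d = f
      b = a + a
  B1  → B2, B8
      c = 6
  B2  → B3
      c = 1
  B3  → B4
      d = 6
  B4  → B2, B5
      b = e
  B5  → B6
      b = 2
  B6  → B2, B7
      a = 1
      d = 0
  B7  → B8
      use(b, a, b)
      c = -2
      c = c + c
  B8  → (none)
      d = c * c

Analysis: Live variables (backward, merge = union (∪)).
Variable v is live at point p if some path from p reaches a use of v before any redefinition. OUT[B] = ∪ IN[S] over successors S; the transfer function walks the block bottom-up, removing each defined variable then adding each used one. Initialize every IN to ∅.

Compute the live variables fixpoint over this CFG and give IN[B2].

Answer: {e}

Derivation:
Per-block solution:
  B0:   IN={a, e, f}   OUT={e}
  B1:   IN={e}   OUT={c, e}
  B2:   IN={e}   OUT={e}
  B3:   IN={e}   OUT={e}
  B4:   IN={e}   OUT={e}
  B5:   IN={e}   OUT={b, e}
  B6:   IN={b, e}   OUT={a, b, e}
  B7:   IN={a, b}   OUT={c}
  B8:   IN={c}   OUT={}

Merge at B2: OUT[B2] = IN[B3] = {e}
Applying B2's transfer function to that OUT value gives IN[B2] (row B2 above).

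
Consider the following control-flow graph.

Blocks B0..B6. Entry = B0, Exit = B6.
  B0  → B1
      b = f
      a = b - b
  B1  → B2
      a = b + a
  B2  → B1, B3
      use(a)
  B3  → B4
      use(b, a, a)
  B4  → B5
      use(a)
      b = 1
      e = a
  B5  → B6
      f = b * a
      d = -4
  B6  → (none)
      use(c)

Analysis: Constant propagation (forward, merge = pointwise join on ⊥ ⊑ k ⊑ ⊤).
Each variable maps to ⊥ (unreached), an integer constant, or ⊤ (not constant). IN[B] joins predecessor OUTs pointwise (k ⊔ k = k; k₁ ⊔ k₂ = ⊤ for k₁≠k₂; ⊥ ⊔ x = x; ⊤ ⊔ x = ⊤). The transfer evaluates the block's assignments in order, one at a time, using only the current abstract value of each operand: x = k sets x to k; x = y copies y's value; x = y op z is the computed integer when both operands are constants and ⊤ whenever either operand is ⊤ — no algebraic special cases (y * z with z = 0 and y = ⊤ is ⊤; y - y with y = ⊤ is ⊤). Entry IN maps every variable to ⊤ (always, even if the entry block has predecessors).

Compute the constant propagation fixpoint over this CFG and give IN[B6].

Converged values:
  B0:  IN=(all ⊤)  OUT=(all ⊤)
  B1:  IN=(all ⊤)  OUT=(all ⊤)
  B2:  IN=(all ⊤)  OUT=(all ⊤)
  B3:  IN=(all ⊤)  OUT=(all ⊤)
  B4:  IN=(all ⊤)  OUT={b:1; rest ⊤}
  B5:  IN={b:1; rest ⊤}  OUT={b:1, d:-4; rest ⊤}
  B6:  IN={b:1, d:-4; rest ⊤}  OUT={b:1, d:-4; rest ⊤}

Merge at B6: IN[B6] = OUT[B5] = {a: ⊤, b: 1, c: ⊤, d: -4, e: ⊤, f: ⊤}

Answer: {a: ⊤, b: 1, c: ⊤, d: -4, e: ⊤, f: ⊤}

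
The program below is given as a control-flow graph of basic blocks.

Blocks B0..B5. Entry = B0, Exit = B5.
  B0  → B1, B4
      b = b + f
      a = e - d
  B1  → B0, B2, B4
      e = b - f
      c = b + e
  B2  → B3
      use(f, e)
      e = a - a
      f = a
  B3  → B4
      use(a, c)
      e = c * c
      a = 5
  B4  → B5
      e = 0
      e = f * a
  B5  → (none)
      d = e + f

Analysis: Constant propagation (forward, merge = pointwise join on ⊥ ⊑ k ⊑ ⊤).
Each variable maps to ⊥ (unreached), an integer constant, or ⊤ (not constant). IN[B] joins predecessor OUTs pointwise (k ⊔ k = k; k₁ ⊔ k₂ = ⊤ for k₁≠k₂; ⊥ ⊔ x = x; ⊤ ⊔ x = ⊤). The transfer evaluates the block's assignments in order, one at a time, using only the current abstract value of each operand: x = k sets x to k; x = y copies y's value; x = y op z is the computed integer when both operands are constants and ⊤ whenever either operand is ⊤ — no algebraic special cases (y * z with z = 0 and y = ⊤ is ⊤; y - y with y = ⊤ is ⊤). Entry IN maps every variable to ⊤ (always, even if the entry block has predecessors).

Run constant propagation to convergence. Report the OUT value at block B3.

Per-block solution:
  B0: | IN=(all ⊤) | OUT=(all ⊤)
  B1: | IN=(all ⊤) | OUT=(all ⊤)
  B2: | IN=(all ⊤) | OUT=(all ⊤)
  B3: | IN=(all ⊤) | OUT={a:5; rest ⊤}
  B4: | IN=(all ⊤) | OUT=(all ⊤)
  B5: | IN=(all ⊤) | OUT=(all ⊤)

Merge at B3: IN[B3] = OUT[B2] = {a: ⊤, b: ⊤, c: ⊤, d: ⊤, e: ⊤, f: ⊤}
Applying B3's transfer function to that IN value gives OUT[B3] (row B3 above).

Answer: {a: 5, b: ⊤, c: ⊤, d: ⊤, e: ⊤, f: ⊤}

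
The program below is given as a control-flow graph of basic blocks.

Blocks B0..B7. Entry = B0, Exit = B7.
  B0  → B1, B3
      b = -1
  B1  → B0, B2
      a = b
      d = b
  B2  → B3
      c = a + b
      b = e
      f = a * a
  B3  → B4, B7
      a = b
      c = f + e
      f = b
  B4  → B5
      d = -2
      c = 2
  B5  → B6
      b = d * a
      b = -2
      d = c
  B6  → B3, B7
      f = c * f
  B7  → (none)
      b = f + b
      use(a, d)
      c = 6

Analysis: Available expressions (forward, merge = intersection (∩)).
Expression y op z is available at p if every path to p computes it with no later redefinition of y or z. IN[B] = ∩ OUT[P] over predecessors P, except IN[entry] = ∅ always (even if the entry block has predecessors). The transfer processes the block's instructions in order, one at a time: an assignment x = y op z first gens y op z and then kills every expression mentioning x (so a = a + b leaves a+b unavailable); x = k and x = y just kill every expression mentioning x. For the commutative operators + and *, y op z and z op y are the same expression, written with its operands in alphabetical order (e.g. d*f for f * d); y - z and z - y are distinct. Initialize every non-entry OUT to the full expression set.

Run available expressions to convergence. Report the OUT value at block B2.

Per-block solution:
  B0: | IN={} | OUT={}
  B1: | IN={} | OUT={}
  B2: | IN={} | OUT={a*a}
  B3: | IN={} | OUT={}
  B4: | IN={} | OUT={}
  B5: | IN={} | OUT={}
  B6: | IN={} | OUT={}
  B7: | IN={} | OUT={}

Merge at B2: IN[B2] = OUT[B1] = {}
Applying B2's transfer function to that IN value gives OUT[B2] (row B2 above).

Answer: {a*a}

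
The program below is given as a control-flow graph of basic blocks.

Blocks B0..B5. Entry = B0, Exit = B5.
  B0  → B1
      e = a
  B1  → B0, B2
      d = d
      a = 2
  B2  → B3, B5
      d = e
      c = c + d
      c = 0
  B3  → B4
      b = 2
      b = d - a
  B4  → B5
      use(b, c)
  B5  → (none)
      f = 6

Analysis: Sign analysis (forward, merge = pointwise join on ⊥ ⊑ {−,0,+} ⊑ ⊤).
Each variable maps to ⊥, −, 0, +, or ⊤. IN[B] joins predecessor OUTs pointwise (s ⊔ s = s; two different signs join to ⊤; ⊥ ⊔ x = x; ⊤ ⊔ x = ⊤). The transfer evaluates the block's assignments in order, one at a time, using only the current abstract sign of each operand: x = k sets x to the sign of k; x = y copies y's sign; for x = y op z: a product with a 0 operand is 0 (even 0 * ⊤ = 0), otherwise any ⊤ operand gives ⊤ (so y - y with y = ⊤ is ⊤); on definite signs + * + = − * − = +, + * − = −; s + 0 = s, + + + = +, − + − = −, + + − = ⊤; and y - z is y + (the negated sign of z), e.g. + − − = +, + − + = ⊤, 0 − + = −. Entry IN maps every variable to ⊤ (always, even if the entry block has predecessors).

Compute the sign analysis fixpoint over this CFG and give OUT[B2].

Per-block solution:
  B0: | IN=(all ⊤) | OUT=(all ⊤)
  B1: | IN=(all ⊤) | OUT={a:+; rest ⊤}
  B2: | IN={a:+; rest ⊤} | OUT={a:+, c:0; rest ⊤}
  B3: | IN={a:+, c:0; rest ⊤} | OUT={a:+, c:0; rest ⊤}
  B4: | IN={a:+, c:0; rest ⊤} | OUT={a:+, c:0; rest ⊤}
  B5: | IN={a:+, c:0; rest ⊤} | OUT={a:+, c:0, f:+; rest ⊤}

Merge at B2: IN[B2] = OUT[B1] = {a: +, b: ⊤, c: ⊤, d: ⊤, e: ⊤, f: ⊤}
Applying B2's transfer function to that IN value gives OUT[B2] (row B2 above).

Answer: {a: +, b: ⊤, c: 0, d: ⊤, e: ⊤, f: ⊤}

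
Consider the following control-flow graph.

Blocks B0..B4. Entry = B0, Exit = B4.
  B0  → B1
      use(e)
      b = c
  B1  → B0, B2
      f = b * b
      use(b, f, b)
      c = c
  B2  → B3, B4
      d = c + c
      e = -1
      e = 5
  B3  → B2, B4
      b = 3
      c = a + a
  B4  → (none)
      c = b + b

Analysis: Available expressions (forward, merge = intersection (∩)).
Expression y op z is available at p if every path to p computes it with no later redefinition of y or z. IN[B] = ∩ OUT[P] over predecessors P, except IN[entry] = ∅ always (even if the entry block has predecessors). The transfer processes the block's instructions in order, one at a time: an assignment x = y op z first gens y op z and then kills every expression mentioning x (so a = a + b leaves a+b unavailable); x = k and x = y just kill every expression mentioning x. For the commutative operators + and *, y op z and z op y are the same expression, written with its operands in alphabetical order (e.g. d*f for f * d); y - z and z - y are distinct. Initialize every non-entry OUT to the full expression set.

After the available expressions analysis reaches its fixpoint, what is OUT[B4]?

Answer: {b+b}

Derivation:
Fixpoint table:
  B0: | IN={} | OUT={}
  B1: | IN={} | OUT={b*b}
  B2: | IN={} | OUT={c+c}
  B3: | IN={c+c} | OUT={a+a}
  B4: | IN={} | OUT={b+b}

Merge at B4: IN[B4] = OUT[B2] ∩ OUT[B3] = {}
Applying B4's transfer function to that IN value gives OUT[B4] (row B4 above).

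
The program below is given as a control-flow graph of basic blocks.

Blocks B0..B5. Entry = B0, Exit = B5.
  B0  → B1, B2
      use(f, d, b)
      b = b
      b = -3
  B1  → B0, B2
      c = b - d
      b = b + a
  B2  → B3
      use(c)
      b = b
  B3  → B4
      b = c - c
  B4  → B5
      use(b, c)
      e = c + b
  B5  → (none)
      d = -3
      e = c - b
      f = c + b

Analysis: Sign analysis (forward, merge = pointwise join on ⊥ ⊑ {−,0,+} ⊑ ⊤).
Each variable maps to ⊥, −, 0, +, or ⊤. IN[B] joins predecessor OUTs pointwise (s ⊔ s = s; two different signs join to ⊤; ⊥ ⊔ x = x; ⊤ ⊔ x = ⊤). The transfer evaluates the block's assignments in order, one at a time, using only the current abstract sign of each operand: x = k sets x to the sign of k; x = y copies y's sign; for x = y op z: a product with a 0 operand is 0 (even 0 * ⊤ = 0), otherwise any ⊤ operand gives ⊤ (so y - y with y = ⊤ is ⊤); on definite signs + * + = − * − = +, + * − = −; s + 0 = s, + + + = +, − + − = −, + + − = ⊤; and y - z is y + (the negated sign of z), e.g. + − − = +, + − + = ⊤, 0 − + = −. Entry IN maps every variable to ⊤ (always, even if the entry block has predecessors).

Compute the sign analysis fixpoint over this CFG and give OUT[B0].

Answer: {a: ⊤, b: -, c: ⊤, d: ⊤, e: ⊤, f: ⊤}

Derivation:
Per-block solution:
  B0:  IN=(all ⊤)  OUT={b:-; rest ⊤}
  B1:  IN={b:-; rest ⊤}  OUT=(all ⊤)
  B2:  IN=(all ⊤)  OUT=(all ⊤)
  B3:  IN=(all ⊤)  OUT=(all ⊤)
  B4:  IN=(all ⊤)  OUT=(all ⊤)
  B5:  IN=(all ⊤)  OUT={d:-; rest ⊤}

Merge at B0 (entry node, so the boundary value (all ⊤) is joined with the incoming edge(s)): IN[B0] = (all ⊤) ⊔ OUT[B1] = {a: ⊤, b: ⊤, c: ⊤, d: ⊤, e: ⊤, f: ⊤}
Applying B0's transfer function to that IN value gives OUT[B0] (row B0 above).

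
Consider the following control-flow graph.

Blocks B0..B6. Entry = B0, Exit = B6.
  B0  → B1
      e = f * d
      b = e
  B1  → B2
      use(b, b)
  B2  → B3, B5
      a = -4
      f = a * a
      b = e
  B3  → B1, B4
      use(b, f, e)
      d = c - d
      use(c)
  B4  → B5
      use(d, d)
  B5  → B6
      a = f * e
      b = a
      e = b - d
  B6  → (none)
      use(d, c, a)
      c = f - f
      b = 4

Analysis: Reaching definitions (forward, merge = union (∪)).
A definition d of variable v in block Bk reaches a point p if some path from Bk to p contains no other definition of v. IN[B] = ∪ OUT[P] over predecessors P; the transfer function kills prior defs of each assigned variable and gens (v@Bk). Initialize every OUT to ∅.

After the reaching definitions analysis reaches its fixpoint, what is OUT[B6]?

Converged values:
  B0: | IN={} | OUT={b@B0, e@B0}
  B1: | IN={a@B2, b@B0, b@B2, d@B3, e@B0, f@B2} | OUT={a@B2, b@B0, b@B2, d@B3, e@B0, f@B2}
  B2: | IN={a@B2, b@B0, b@B2, d@B3, e@B0, f@B2} | OUT={a@B2, b@B2, d@B3, e@B0, f@B2}
  B3: | IN={a@B2, b@B2, d@B3, e@B0, f@B2} | OUT={a@B2, b@B2, d@B3, e@B0, f@B2}
  B4: | IN={a@B2, b@B2, d@B3, e@B0, f@B2} | OUT={a@B2, b@B2, d@B3, e@B0, f@B2}
  B5: | IN={a@B2, b@B2, d@B3, e@B0, f@B2} | OUT={a@B5, b@B5, d@B3, e@B5, f@B2}
  B6: | IN={a@B5, b@B5, d@B3, e@B5, f@B2} | OUT={a@B5, b@B6, c@B6, d@B3, e@B5, f@B2}

Merge at B6: IN[B6] = OUT[B5] = {a@B5, b@B5, d@B3, e@B5, f@B2}
Applying B6's transfer function to that IN value gives OUT[B6] (row B6 above).

Answer: {a@B5, b@B6, c@B6, d@B3, e@B5, f@B2}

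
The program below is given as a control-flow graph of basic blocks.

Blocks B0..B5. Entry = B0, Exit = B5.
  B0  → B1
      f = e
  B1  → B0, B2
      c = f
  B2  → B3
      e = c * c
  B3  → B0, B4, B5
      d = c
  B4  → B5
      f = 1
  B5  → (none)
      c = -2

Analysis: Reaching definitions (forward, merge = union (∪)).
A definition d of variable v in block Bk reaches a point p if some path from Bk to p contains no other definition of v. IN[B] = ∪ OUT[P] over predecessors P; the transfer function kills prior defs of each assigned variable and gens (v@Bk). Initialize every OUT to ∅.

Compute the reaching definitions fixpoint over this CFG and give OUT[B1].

Fixpoint table:
  B0:   IN={c@B1, d@B3, e@B2, f@B0}   OUT={c@B1, d@B3, e@B2, f@B0}
  B1:   IN={c@B1, d@B3, e@B2, f@B0}   OUT={c@B1, d@B3, e@B2, f@B0}
  B2:   IN={c@B1, d@B3, e@B2, f@B0}   OUT={c@B1, d@B3, e@B2, f@B0}
  B3:   IN={c@B1, d@B3, e@B2, f@B0}   OUT={c@B1, d@B3, e@B2, f@B0}
  B4:   IN={c@B1, d@B3, e@B2, f@B0}   OUT={c@B1, d@B3, e@B2, f@B4}
  B5:   IN={c@B1, d@B3, e@B2, f@B0, f@B4}   OUT={c@B5, d@B3, e@B2, f@B0, f@B4}

Merge at B1: IN[B1] = OUT[B0] = {c@B1, d@B3, e@B2, f@B0}
Applying B1's transfer function to that IN value gives OUT[B1] (row B1 above).

Answer: {c@B1, d@B3, e@B2, f@B0}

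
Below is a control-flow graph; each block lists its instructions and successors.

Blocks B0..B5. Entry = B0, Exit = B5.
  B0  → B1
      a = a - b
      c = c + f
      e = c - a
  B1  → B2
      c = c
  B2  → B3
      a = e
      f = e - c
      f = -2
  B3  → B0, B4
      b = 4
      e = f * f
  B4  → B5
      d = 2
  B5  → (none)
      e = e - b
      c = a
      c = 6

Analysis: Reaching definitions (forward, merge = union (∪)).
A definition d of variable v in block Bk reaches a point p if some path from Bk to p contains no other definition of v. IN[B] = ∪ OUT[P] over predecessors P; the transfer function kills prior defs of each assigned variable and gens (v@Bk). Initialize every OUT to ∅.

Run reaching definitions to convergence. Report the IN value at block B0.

Answer: {a@B2, b@B3, c@B1, e@B3, f@B2}

Derivation:
Converged values:
  B0:  IN={a@B2, b@B3, c@B1, e@B3, f@B2}  OUT={a@B0, b@B3, c@B0, e@B0, f@B2}
  B1:  IN={a@B0, b@B3, c@B0, e@B0, f@B2}  OUT={a@B0, b@B3, c@B1, e@B0, f@B2}
  B2:  IN={a@B0, b@B3, c@B1, e@B0, f@B2}  OUT={a@B2, b@B3, c@B1, e@B0, f@B2}
  B3:  IN={a@B2, b@B3, c@B1, e@B0, f@B2}  OUT={a@B2, b@B3, c@B1, e@B3, f@B2}
  B4:  IN={a@B2, b@B3, c@B1, e@B3, f@B2}  OUT={a@B2, b@B3, c@B1, d@B4, e@B3, f@B2}
  B5:  IN={a@B2, b@B3, c@B1, d@B4, e@B3, f@B2}  OUT={a@B2, b@B3, c@B5, d@B4, e@B5, f@B2}

Merge at B0 (entry node, so the boundary value {} is joined with the incoming edge(s)): IN[B0] = {} ⊔ OUT[B3] = {a@B2, b@B3, c@B1, e@B3, f@B2}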